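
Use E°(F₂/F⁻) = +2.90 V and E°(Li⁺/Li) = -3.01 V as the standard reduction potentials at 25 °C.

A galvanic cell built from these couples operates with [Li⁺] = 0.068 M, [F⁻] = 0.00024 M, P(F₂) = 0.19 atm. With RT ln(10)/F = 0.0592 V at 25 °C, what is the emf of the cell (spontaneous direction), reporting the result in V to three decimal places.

F₂/F⁻ is the cathode (higher E°), Li⁺/Li the anode: E°cell = +2.90 − (-3.01) = +5.91 V, n = 2.
Overall: F₂(g) + 2 Li(s) → 2 F⁻(aq) + 2 Li⁺(aq)
Q = [F⁻]^2·[Li⁺]^2 / (P(F₂)); log Q = -8.853.
E = E° − (0.0592/n) log Q = +5.91 − (0.0592/2)(-8.853) = +6.172 V.

+6.172 V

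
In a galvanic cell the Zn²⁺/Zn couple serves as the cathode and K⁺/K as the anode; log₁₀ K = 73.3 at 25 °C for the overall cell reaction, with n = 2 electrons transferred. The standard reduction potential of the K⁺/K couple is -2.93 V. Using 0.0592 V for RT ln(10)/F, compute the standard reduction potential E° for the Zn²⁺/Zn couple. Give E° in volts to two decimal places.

-0.76 V

E°cell = (0.0592/n)·log K = (0.0592/2)(73.3) = +2.170 V.
Since Zn²⁺/Zn is the cathode and K⁺/K the anode, E°cell = E°(Zn²⁺/Zn) − E°(K⁺/K).
So E°(Zn²⁺/Zn) = E°cell + E°(K⁺/K) = +2.170 + (-2.93) = -0.76 V.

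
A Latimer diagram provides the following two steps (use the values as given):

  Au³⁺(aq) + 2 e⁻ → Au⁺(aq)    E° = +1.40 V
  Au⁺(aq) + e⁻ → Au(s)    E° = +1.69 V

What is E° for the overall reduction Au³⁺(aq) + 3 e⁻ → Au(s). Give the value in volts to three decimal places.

+1.497 V

Since ΔG° = −nFE° is additive over sequential reductions, n₃E°₃ = n₁E°₁ + n₂E°₂.
E°₃ = (2×+1.40 + 1×+1.69) / 3 = (+4.490) / 3 = +1.497 V.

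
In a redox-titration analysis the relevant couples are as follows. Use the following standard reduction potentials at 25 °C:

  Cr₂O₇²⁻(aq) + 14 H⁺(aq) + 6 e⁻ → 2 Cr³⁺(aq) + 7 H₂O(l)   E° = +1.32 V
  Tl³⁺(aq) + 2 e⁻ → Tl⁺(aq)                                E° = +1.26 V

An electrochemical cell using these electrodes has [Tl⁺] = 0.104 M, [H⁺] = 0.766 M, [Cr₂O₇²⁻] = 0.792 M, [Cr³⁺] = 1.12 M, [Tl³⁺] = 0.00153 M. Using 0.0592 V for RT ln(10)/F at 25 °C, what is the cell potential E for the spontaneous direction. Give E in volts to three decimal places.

+0.096 V

Cr₂O₇²⁻/Cr³⁺ is the cathode (higher E°), Tl³⁺/Tl⁺ the anode: E°cell = +1.32 − (+1.26) = +0.06 V, n = 6.
Overall: Cr₂O₇²⁻(aq) + 14 H⁺(aq) + 3 Tl⁺(aq) → 2 Cr³⁺(aq) + 7 H₂O(l) + 3 Tl³⁺(aq)
Q = [Cr³⁺]^2·[Tl³⁺]^3 / ([Cr₂O₇²⁻]·[H⁺]^14·[Tl⁺]^3); log Q = -3.677.
E = E° − (0.0592/n) log Q = +0.06 − (0.0592/6)(-3.677) = +0.096 V.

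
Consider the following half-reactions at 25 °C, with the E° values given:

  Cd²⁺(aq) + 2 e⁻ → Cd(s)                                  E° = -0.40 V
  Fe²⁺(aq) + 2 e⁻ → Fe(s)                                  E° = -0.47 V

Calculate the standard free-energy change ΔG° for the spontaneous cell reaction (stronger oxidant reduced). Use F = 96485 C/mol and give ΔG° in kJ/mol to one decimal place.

-13.5 kJ/mol

Cd²⁺/Cd (E° = -0.40 V) is the cathode; Fe²⁺/Fe (E° = -0.47 V) is the anode, so E°cell = +0.07 V.
Balancing electrons gives n = 2 (lcm of 2 and 2).
ΔG° = −nFE° = −(2)(96485)(+0.07) = -13,508 J = -13.5 kJ/mol.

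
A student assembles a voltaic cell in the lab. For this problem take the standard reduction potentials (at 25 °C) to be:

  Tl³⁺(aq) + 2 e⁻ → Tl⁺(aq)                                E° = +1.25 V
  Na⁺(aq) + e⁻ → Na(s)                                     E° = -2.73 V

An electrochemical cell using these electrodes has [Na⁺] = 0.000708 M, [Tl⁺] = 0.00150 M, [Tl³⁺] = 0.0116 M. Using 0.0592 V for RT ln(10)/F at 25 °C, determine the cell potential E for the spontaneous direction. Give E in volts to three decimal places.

+4.193 V

Tl³⁺/Tl⁺ is the cathode (higher E°), Na⁺/Na the anode: E°cell = +1.25 − (-2.73) = +3.98 V, n = 2.
Overall: Tl³⁺(aq) + 2 Na(s) → Tl⁺(aq) + 2 Na⁺(aq)
Q = [Tl⁺]·[Na⁺]^2 / ([Tl³⁺]); log Q = -7.188.
E = E° − (0.0592/n) log Q = +3.98 − (0.0592/2)(-7.188) = +4.193 V.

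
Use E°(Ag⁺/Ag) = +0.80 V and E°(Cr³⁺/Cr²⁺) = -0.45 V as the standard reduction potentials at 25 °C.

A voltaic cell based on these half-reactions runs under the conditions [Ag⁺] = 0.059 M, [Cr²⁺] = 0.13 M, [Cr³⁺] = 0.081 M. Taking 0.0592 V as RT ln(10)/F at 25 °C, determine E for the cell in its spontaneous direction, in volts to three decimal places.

Ag⁺/Ag is the cathode (higher E°), Cr³⁺/Cr²⁺ the anode: E°cell = +0.80 − (-0.45) = +1.25 V, n = 1.
Overall: Ag⁺(aq) + Cr²⁺(aq) → Ag(s) + Cr³⁺(aq)
Q = [Cr³⁺] / ([Ag⁺]·[Cr²⁺]); log Q = 1.024.
E = E° − (0.0592/n) log Q = +1.25 − (0.0592/1)(1.024) = +1.189 V.

+1.189 V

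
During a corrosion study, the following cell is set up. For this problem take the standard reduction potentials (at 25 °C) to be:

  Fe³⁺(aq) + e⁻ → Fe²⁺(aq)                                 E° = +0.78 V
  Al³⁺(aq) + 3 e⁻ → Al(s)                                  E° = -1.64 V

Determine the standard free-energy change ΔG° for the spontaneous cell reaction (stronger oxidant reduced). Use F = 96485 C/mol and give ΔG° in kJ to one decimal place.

-700.5 kJ

Fe³⁺/Fe²⁺ (E° = +0.78 V) is the cathode; Al³⁺/Al (E° = -1.64 V) is the anode, so E°cell = +2.42 V.
Balancing electrons gives n = 3 (lcm of 1 and 3).
ΔG° = −nFE° = −(3)(96485)(+2.42) = -700,481 J = -700.5 kJ.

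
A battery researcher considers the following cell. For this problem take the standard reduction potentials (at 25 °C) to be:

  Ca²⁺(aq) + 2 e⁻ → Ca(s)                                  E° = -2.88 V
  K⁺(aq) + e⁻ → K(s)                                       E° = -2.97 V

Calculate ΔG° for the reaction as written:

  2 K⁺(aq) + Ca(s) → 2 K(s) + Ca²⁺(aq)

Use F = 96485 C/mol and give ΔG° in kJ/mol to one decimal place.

As written, K⁺/K is reduced (cathode) and Ca²⁺/Ca is oxidised (anode), so E°cell = (-2.97) − (-2.88) = -0.09 V.
Balancing electrons gives n = 2.
ΔG° = −nFE° = −(2)(96485)(-0.09) = 17,367 J = +17.4 kJ/mol.

+17.4 kJ/mol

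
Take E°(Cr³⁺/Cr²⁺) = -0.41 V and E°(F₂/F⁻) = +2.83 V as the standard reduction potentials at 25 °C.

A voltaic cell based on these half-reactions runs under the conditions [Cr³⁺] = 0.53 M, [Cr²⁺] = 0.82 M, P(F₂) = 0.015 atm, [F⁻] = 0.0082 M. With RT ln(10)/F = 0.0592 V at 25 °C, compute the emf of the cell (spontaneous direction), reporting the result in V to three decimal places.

+3.321 V

F₂/F⁻ is the cathode (higher E°), Cr³⁺/Cr²⁺ the anode: E°cell = +2.83 − (-0.41) = +3.24 V, n = 2.
Overall: F₂(g) + 2 Cr²⁺(aq) → 2 F⁻(aq) + 2 Cr³⁺(aq)
Q = [F⁻]^2·[Cr³⁺]^2 / (P(F₂)·[Cr²⁺]^2); log Q = -2.728.
E = E° − (0.0592/n) log Q = +3.24 − (0.0592/2)(-2.728) = +3.321 V.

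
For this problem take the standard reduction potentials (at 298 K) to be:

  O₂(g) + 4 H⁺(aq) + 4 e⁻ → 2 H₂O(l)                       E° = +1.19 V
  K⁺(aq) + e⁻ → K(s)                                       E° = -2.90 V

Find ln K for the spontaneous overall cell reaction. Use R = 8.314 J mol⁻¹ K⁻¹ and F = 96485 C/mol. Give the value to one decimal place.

Cathode: O₂/H₂O; anode: K⁺/K. E°cell = (+1.19) − (-2.90) = +4.09 V, with n = 4.
ΔG° = −nFE° = −RT ln K, so ln K = nFE°/(RT) = (4)(96485)(+4.09) / ((8.314)(298)) = 637.114.

637.1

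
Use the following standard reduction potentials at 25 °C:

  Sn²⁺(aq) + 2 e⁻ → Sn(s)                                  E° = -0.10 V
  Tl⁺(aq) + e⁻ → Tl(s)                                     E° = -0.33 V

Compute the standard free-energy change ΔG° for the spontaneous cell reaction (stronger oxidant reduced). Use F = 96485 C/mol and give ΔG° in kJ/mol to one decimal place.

Sn²⁺/Sn (E° = -0.10 V) is the cathode; Tl⁺/Tl (E° = -0.33 V) is the anode, so E°cell = +0.23 V.
Balancing electrons gives n = 2 (lcm of 2 and 1).
ΔG° = −nFE° = −(2)(96485)(+0.23) = -44,383 J = -44.4 kJ/mol.

-44.4 kJ/mol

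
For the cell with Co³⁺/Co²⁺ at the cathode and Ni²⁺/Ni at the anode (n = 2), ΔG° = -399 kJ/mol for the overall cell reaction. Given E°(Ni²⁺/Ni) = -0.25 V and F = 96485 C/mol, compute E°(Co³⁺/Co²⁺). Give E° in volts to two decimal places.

+1.82 V

E°cell = −ΔG°/(nF) = −(-399×10³)/((2)(96485)) = +2.068 V.
Since Co³⁺/Co²⁺ is the cathode and Ni²⁺/Ni the anode, E°cell = E°(Co³⁺/Co²⁺) − E°(Ni²⁺/Ni).
So E°(Co³⁺/Co²⁺) = E°cell + E°(Ni²⁺/Ni) = +2.068 + (-0.25) = +1.82 V.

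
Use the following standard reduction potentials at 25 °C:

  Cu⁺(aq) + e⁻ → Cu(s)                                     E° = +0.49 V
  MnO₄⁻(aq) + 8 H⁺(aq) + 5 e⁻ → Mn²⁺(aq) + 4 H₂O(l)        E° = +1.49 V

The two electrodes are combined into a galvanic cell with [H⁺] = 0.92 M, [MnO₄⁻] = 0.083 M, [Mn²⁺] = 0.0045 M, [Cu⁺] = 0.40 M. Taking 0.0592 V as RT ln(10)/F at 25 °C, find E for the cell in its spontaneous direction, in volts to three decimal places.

MnO₄⁻/Mn²⁺ is the cathode (higher E°), Cu⁺/Cu the anode: E°cell = +1.49 − (+0.49) = +1.00 V, n = 5.
Overall: MnO₄⁻(aq) + 8 H⁺(aq) + 5 Cu(s) → Mn²⁺(aq) + 4 H₂O(l) + 5 Cu⁺(aq)
Q = [Mn²⁺]·[Cu⁺]^5 / ([MnO₄⁻]·[H⁺]^8); log Q = -2.966.
E = E° − (0.0592/n) log Q = +1.00 − (0.0592/5)(-2.966) = +1.035 V.

+1.035 V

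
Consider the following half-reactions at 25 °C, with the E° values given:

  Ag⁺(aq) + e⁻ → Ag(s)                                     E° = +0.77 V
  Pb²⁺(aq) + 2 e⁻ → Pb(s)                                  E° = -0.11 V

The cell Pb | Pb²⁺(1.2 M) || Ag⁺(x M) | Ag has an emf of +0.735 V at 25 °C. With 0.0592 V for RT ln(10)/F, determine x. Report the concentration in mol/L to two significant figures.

0.0039 M

Ag⁺/Ag is the cathode, Pb²⁺/Pb the anode: E°cell = +0.88 V, n = 2.
Overall reaction: 2 Ag⁺(aq) + Pb(s) → 2 Ag(s) + Pb²⁺(aq); Q = [Pb²⁺]^1/[Ag⁺]^2.
From E = E° − (0.0592/n) log Q: log Q = (E° − E)·n/0.0592 = (+0.88 − (+0.735))·2/0.0592 = 4.8986.
So 2·log[Ag⁺] = 1·log(1.2) − log Q = 0.0792 − (4.8986) = -4.8194; log[Ag⁺] = -4.8194 / 2 = -2.4097; [Ag⁺] = 10^(-2.4097) ≈ 0.0039 M.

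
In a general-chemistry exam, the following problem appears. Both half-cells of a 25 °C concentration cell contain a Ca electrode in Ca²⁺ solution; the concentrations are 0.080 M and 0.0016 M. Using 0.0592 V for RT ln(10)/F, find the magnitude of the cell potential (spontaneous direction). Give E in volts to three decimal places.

For a concentration cell E°cell = 0. The 0.080 M side is the cathode (reduction is favoured where [Ca²⁺] is higher).
With n = 2, E = −(0.0592/2) log([Ca²⁺]ₐₙ/[Ca²⁺]꜀ₐₜ) = −(0.0592/2) log(0.0016/0.08) = −(0.0592/2)(-1.699) = +0.050 V.

+0.050 V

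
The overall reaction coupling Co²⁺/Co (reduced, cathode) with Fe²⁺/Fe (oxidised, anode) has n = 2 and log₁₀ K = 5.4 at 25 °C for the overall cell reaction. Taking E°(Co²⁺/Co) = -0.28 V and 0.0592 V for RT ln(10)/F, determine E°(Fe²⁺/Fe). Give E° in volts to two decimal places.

-0.44 V

E°cell = (0.0592/n)·log K = (0.0592/2)(5.4) = +0.160 V.
Since Co²⁺/Co is the cathode and Fe²⁺/Fe the anode, E°cell = E°(Co²⁺/Co) − E°(Fe²⁺/Fe).
So E°(Fe²⁺/Fe) = E°(Co²⁺/Co) − E°cell = (-0.28) − (+0.160) = -0.44 V.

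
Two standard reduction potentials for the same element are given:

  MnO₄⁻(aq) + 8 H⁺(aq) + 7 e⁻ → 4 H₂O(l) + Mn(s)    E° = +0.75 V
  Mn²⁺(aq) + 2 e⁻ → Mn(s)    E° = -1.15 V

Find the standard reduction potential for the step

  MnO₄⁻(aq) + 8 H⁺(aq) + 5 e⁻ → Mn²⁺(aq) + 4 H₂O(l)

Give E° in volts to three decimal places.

Sequential free energies add, so n₃E°₃ = n₁E°₁ + n₂E°₂.
With n₃ = 7, and the known step contributing 2×(-1.15) V, the unknown satisfies 5·E° = 7×(+0.75) − 2×(-1.15) = +7.550.
E° = +7.550 / 5 = +1.510 V.

+1.510 V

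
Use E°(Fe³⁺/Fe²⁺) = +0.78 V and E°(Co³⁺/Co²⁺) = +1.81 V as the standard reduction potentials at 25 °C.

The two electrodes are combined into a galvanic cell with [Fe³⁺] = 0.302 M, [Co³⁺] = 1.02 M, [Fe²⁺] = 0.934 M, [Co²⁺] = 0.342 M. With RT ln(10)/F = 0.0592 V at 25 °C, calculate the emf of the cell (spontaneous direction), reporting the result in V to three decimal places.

+1.087 V

Co³⁺/Co²⁺ is the cathode (higher E°), Fe³⁺/Fe²⁺ the anode: E°cell = +1.81 − (+0.78) = +1.03 V, n = 1.
Overall: Co³⁺(aq) + Fe²⁺(aq) → Co²⁺(aq) + Fe³⁺(aq)
Q = [Co²⁺]·[Fe³⁺] / ([Co³⁺]·[Fe²⁺]); log Q = -0.965.
E = E° − (0.0592/n) log Q = +1.03 − (0.0592/1)(-0.965) = +1.087 V.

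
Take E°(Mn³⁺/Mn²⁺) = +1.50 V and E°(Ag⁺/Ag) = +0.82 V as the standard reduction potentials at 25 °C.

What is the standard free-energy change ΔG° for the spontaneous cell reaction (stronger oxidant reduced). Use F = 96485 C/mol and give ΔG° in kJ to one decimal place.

Mn³⁺/Mn²⁺ (E° = +1.50 V) is the cathode; Ag⁺/Ag (E° = +0.82 V) is the anode, so E°cell = +0.68 V.
Balancing electrons gives n = 1 (lcm of 1 and 1).
ΔG° = −nFE° = −(1)(96485)(+0.68) = -65,610 J = -65.6 kJ.

-65.6 kJ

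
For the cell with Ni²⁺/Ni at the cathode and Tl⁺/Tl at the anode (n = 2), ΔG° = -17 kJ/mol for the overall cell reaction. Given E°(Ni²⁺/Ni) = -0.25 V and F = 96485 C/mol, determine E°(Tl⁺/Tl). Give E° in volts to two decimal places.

E°cell = −ΔG°/(nF) = −(-17×10³)/((2)(96485)) = +0.088 V.
Since Ni²⁺/Ni is the cathode and Tl⁺/Tl the anode, E°cell = E°(Ni²⁺/Ni) − E°(Tl⁺/Tl).
So E°(Tl⁺/Tl) = E°(Ni²⁺/Ni) − E°cell = (-0.25) − (+0.088) = -0.34 V.

-0.34 V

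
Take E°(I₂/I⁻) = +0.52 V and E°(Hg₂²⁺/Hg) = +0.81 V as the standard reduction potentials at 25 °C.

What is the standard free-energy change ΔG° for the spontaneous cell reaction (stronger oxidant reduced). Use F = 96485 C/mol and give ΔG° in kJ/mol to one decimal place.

Hg₂²⁺/Hg (E° = +0.81 V) is the cathode; I₂/I⁻ (E° = +0.52 V) is the anode, so E°cell = +0.29 V.
Balancing electrons gives n = 2 (lcm of 2 and 2).
ΔG° = −nFE° = −(2)(96485)(+0.29) = -55,961 J = -56.0 kJ/mol.

-56.0 kJ/mol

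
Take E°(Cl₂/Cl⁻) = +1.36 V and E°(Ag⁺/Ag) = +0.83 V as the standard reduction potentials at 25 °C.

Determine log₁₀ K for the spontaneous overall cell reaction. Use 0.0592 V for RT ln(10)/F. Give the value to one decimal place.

Cathode: Cl₂/Cl⁻; anode: Ag⁺/Ag. E°cell = +0.53 V, n = 2.
log K = nE°cell / 0.0592 = (2)(+0.53) / 0.0592 = 17.9.

17.9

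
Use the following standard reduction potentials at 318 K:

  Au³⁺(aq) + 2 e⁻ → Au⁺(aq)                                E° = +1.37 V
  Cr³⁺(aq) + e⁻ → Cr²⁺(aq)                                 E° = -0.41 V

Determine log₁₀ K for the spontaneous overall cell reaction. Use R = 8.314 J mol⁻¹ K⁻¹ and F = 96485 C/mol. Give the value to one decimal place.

Cathode: Au³⁺/Au⁺; anode: Cr³⁺/Cr²⁺. E°cell = (+1.37) − (-0.41) = +1.78 V, with n = 2.
ΔG° = −nFE° = −RT ln K, so ln K = nFE°/(RT) = (2)(96485)(+1.78) / ((8.314)(318)) = 129.919.
log₁₀ K = 129.919 / ln 10 = 56.4.

56.4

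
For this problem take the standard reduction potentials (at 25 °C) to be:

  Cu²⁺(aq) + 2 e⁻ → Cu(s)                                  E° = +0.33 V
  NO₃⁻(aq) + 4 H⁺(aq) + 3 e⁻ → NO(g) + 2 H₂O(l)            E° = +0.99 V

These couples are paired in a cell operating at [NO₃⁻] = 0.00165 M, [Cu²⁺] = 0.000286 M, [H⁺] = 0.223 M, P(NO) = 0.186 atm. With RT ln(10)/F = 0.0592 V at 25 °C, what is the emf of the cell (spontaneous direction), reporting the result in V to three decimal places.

+0.673 V

NO₃⁻/NO is the cathode (higher E°), Cu²⁺/Cu the anode: E°cell = +0.99 − (+0.33) = +0.66 V, n = 6.
Overall: 2 NO₃⁻(aq) + 8 H⁺(aq) + 3 Cu(s) → 2 NO(g) + 4 H₂O(l) + 3 Cu²⁺(aq)
Q = P(NO)^2·[Cu²⁺]^3 / ([NO₃⁻]^2·[H⁺]^8); log Q = -1.313.
E = E° − (0.0592/n) log Q = +0.66 − (0.0592/6)(-1.313) = +0.673 V.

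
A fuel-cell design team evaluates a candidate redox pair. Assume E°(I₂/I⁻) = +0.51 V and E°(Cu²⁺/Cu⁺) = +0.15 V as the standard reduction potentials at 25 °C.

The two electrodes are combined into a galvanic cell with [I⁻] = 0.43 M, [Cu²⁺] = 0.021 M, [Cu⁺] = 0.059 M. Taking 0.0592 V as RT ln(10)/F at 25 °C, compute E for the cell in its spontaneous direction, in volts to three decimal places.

+0.408 V

I₂/I⁻ is the cathode (higher E°), Cu²⁺/Cu⁺ the anode: E°cell = +0.51 − (+0.15) = +0.36 V, n = 2.
Overall: I₂(s) + 2 Cu⁺(aq) → 2 I⁻(aq) + 2 Cu²⁺(aq)
Q = [I⁻]^2·[Cu²⁺]^2 / ([Cu⁺]^2); log Q = -1.630.
E = E° − (0.0592/n) log Q = +0.36 − (0.0592/2)(-1.630) = +0.408 V.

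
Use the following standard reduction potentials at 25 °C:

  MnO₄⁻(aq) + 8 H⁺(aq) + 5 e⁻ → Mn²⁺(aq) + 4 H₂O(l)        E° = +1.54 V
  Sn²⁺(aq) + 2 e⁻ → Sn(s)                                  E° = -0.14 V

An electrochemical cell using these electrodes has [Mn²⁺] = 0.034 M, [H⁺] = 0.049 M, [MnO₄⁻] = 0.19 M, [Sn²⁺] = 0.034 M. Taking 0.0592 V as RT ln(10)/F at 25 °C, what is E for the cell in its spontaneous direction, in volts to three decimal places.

+1.608 V

MnO₄⁻/Mn²⁺ is the cathode (higher E°), Sn²⁺/Sn the anode: E°cell = +1.54 − (-0.14) = +1.68 V, n = 10.
Overall: 2 MnO₄⁻(aq) + 16 H⁺(aq) + 5 Sn(s) → 2 Mn²⁺(aq) + 8 H₂O(l) + 5 Sn²⁺(aq)
Q = [Mn²⁺]^2·[Sn²⁺]^5 / ([MnO₄⁻]^2·[H⁺]^16); log Q = 12.120.
E = E° − (0.0592/n) log Q = +1.68 − (0.0592/10)(12.120) = +1.608 V.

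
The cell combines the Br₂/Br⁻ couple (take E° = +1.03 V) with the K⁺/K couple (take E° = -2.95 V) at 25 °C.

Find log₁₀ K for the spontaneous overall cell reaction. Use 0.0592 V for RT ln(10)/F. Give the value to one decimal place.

Cathode: Br₂/Br⁻; anode: K⁺/K. E°cell = +3.98 V, n = 2.
log K = nE°cell / 0.0592 = (2)(+3.98) / 0.0592 = 134.5.

134.5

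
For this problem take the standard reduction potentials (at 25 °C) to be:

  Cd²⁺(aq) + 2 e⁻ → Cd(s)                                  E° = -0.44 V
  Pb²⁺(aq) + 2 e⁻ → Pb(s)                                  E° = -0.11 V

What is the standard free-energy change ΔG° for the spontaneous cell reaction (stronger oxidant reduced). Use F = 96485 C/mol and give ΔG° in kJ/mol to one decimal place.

-63.7 kJ/mol

Pb²⁺/Pb (E° = -0.11 V) is the cathode; Cd²⁺/Cd (E° = -0.44 V) is the anode, so E°cell = +0.33 V.
Balancing electrons gives n = 2 (lcm of 2 and 2).
ΔG° = −nFE° = −(2)(96485)(+0.33) = -63,680 J = -63.7 kJ/mol.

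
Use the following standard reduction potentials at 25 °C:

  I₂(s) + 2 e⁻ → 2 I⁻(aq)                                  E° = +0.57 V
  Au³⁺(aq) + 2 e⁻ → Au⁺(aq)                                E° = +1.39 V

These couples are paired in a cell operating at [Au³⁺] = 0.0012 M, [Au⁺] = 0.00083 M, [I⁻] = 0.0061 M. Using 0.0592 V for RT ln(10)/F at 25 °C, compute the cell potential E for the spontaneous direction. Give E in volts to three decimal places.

+0.694 V

Au³⁺/Au⁺ is the cathode (higher E°), I₂/I⁻ the anode: E°cell = +1.39 − (+0.57) = +0.82 V, n = 2.
Overall: Au³⁺(aq) + 2 I⁻(aq) → Au⁺(aq) + I₂(s)
Q = [Au⁺] / ([Au³⁺]·[I⁻]^2); log Q = 4.269.
E = E° − (0.0592/n) log Q = +0.82 − (0.0592/2)(4.269) = +0.694 V.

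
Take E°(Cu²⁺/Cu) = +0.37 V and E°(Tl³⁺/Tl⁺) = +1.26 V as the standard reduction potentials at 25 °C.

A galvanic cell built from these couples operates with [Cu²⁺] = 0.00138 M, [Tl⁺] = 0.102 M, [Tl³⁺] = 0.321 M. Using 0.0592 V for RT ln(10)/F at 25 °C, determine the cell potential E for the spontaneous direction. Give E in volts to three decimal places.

+0.989 V

Tl³⁺/Tl⁺ is the cathode (higher E°), Cu²⁺/Cu the anode: E°cell = +1.26 − (+0.37) = +0.89 V, n = 2.
Overall: Tl³⁺(aq) + Cu(s) → Tl⁺(aq) + Cu²⁺(aq)
Q = [Tl⁺]·[Cu²⁺] / ([Tl³⁺]); log Q = -3.358.
E = E° − (0.0592/n) log Q = +0.89 − (0.0592/2)(-3.358) = +0.989 V.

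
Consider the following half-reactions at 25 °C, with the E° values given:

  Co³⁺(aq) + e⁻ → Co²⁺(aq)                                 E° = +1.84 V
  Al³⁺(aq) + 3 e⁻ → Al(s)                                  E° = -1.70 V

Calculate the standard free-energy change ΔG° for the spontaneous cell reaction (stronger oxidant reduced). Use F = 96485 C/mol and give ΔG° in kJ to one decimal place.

-1024.7 kJ

Co³⁺/Co²⁺ (E° = +1.84 V) is the cathode; Al³⁺/Al (E° = -1.70 V) is the anode, so E°cell = +3.54 V.
Balancing electrons gives n = 3 (lcm of 1 and 3).
ΔG° = −nFE° = −(3)(96485)(+3.54) = -1,024,671 J = -1024.7 kJ.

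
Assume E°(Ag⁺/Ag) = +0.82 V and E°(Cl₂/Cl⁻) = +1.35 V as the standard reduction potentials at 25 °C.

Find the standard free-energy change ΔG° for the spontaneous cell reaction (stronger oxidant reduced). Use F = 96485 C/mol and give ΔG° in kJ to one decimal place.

Cl₂/Cl⁻ (E° = +1.35 V) is the cathode; Ag⁺/Ag (E° = +0.82 V) is the anode, so E°cell = +0.53 V.
Balancing electrons gives n = 2 (lcm of 2 and 1).
ΔG° = −nFE° = −(2)(96485)(+0.53) = -102,274 J = -102.3 kJ.

-102.3 kJ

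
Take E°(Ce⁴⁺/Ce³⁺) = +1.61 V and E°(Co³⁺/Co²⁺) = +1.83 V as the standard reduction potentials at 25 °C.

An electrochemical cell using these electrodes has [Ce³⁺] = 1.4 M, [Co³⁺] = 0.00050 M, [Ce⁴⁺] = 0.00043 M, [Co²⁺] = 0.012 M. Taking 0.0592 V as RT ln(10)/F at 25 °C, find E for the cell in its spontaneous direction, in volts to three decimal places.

Co³⁺/Co²⁺ is the cathode (higher E°), Ce⁴⁺/Ce³⁺ the anode: E°cell = +1.83 − (+1.61) = +0.22 V, n = 1.
Overall: Co³⁺(aq) + Ce³⁺(aq) → Co²⁺(aq) + Ce⁴⁺(aq)
Q = [Co²⁺]·[Ce⁴⁺] / ([Co³⁺]·[Ce³⁺]); log Q = -2.132.
E = E° − (0.0592/n) log Q = +0.22 − (0.0592/1)(-2.132) = +0.346 V.

+0.346 V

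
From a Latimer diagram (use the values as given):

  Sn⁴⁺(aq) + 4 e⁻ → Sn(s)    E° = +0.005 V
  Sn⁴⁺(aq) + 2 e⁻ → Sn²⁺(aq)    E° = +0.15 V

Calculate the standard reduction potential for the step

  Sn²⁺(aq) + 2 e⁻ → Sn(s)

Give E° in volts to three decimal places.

Sequential free energies add, so n₃E°₃ = n₁E°₁ + n₂E°₂.
With n₃ = 4, and the known step contributing 2×(+0.15) V, the unknown satisfies 2·E° = 4×(+0.005) − 2×(+0.15) = -0.280.
E° = -0.280 / 2 = -0.140 V.

-0.140 V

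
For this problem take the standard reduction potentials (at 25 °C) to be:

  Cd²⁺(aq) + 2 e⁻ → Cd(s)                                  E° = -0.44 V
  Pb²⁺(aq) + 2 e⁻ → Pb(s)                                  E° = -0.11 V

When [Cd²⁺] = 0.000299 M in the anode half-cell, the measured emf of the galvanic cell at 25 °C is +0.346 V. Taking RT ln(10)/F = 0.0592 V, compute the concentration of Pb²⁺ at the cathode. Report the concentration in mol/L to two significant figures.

Pb²⁺/Pb is the cathode, Cd²⁺/Cd the anode: E°cell = +0.33 V, n = 2.
Overall reaction: Pb²⁺(aq) + Cd(s) → Pb(s) + Cd²⁺(aq); Q = [Cd²⁺]^1/[Pb²⁺]^1.
From E = E° − (0.0592/n) log Q: log Q = (E° − E)·n/0.0592 = (+0.33 − (+0.346))·2/0.0592 = -0.5405.
So 1·log[Pb²⁺] = 1·log(0.000299) − log Q = -3.5243 − (-0.5405) = -2.9838; [Pb²⁺] = 10^(-2.9838) ≈ 0.0010 M.

0.0010 M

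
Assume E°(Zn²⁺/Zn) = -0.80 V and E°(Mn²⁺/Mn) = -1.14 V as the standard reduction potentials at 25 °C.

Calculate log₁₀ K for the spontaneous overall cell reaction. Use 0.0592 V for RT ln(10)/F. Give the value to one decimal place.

11.5

Cathode: Zn²⁺/Zn; anode: Mn²⁺/Mn. E°cell = +0.34 V, n = 2.
log K = nE°cell / 0.0592 = (2)(+0.34) / 0.0592 = 11.5.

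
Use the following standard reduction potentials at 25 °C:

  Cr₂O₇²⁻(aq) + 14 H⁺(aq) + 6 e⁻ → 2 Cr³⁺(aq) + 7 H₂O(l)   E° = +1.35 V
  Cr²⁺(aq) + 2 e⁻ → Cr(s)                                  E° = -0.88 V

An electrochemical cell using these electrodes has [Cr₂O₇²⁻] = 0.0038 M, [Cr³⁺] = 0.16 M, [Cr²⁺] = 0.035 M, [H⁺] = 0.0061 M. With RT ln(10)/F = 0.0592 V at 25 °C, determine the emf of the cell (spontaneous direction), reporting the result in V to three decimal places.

+1.959 V

Cr₂O₇²⁻/Cr³⁺ is the cathode (higher E°), Cr²⁺/Cr the anode: E°cell = +1.35 − (-0.88) = +2.23 V, n = 6.
Overall: Cr₂O₇²⁻(aq) + 14 H⁺(aq) + 3 Cr(s) → 2 Cr³⁺(aq) + 7 H₂O(l) + 3 Cr²⁺(aq)
Q = [Cr³⁺]^2·[Cr²⁺]^3 / ([Cr₂O₇²⁻]·[H⁺]^14); log Q = 27.466.
E = E° − (0.0592/n) log Q = +2.23 − (0.0592/6)(27.466) = +1.959 V.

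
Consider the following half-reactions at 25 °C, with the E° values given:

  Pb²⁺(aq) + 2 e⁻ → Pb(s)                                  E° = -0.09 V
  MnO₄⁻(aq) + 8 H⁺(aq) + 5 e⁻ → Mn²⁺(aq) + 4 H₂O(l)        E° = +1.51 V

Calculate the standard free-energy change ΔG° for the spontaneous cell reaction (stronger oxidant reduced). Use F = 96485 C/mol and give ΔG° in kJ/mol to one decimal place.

MnO₄⁻/Mn²⁺ (E° = +1.51 V) is the cathode; Pb²⁺/Pb (E° = -0.09 V) is the anode, so E°cell = +1.60 V.
Balancing electrons gives n = 10 (lcm of 5 and 2).
ΔG° = −nFE° = −(10)(96485)(+1.60) = -1,543,760 J = -1543.8 kJ/mol.

-1543.8 kJ/mol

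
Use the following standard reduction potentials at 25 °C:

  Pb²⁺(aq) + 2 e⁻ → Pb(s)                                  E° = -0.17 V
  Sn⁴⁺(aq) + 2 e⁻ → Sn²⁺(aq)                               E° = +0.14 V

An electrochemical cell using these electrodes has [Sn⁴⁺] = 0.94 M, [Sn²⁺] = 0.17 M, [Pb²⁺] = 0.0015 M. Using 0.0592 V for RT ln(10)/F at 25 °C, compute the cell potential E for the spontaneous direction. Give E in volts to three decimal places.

Sn⁴⁺/Sn²⁺ is the cathode (higher E°), Pb²⁺/Pb the anode: E°cell = +0.14 − (-0.17) = +0.31 V, n = 2.
Overall: Sn⁴⁺(aq) + Pb(s) → Sn²⁺(aq) + Pb²⁺(aq)
Q = [Sn²⁺]·[Pb²⁺] / ([Sn⁴⁺]); log Q = -3.567.
E = E° − (0.0592/n) log Q = +0.31 − (0.0592/2)(-3.567) = +0.416 V.

+0.416 V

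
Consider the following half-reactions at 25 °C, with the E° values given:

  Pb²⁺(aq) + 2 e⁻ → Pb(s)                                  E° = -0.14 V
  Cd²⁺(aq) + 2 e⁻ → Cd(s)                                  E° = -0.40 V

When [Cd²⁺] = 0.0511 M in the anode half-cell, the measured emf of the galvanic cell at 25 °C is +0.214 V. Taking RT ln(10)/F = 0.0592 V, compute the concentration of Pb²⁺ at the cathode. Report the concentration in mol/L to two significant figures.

Pb²⁺/Pb is the cathode, Cd²⁺/Cd the anode: E°cell = +0.26 V, n = 2.
Overall reaction: Pb²⁺(aq) + Cd(s) → Pb(s) + Cd²⁺(aq); Q = [Cd²⁺]^1/[Pb²⁺]^1.
From E = E° − (0.0592/n) log Q: log Q = (E° − E)·n/0.0592 = (+0.26 − (+0.214))·2/0.0592 = 1.5541.
So 1·log[Pb²⁺] = 1·log(0.0511) − log Q = -1.2916 − (1.5541) = -2.8457; [Pb²⁺] = 10^(-2.8457) ≈ 0.0014 M.

0.0014 M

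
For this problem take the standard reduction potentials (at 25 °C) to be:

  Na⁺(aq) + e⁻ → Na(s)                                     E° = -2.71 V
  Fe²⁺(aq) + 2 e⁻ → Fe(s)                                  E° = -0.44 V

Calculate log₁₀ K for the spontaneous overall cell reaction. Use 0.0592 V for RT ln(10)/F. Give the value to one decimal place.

Cathode: Fe²⁺/Fe; anode: Na⁺/Na. E°cell = +2.27 V, n = 2.
log K = nE°cell / 0.0592 = (2)(+2.27) / 0.0592 = 76.7.

76.7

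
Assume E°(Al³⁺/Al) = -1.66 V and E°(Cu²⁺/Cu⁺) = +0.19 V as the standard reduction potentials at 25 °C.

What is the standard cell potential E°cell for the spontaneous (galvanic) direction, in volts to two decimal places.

The Cu²⁺/Cu⁺ couple has the higher reduction potential, so it is the cathode; Al³⁺/Al is oxidised at the anode.
E°cell = E°(cathode) − E°(anode) = (+0.19) − (-1.66) = +1.85 V.

+1.85 V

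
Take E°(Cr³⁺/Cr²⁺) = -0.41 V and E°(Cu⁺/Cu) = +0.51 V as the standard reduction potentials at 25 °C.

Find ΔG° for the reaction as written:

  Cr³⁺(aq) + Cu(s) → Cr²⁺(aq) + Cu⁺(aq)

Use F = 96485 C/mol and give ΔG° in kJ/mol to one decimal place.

+88.8 kJ/mol

As written, Cr³⁺/Cr²⁺ is reduced (cathode) and Cu⁺/Cu is oxidised (anode), so E°cell = (-0.41) − (+0.51) = -0.92 V.
Balancing electrons gives n = 1.
ΔG° = −nFE° = −(1)(96485)(-0.92) = 88,766 J = +88.8 kJ/mol.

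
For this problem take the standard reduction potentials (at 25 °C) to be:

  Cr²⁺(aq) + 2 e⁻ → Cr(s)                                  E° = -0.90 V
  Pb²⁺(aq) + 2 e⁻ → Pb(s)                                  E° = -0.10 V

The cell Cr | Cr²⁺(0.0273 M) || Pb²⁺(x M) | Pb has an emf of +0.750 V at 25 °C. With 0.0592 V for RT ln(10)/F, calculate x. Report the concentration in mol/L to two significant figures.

0.00056 M

Pb²⁺/Pb is the cathode, Cr²⁺/Cr the anode: E°cell = +0.80 V, n = 2.
Overall reaction: Pb²⁺(aq) + Cr(s) → Pb(s) + Cr²⁺(aq); Q = [Cr²⁺]^1/[Pb²⁺]^1.
From E = E° − (0.0592/n) log Q: log Q = (E° − E)·n/0.0592 = (+0.80 − (+0.750))·2/0.0592 = 1.6892.
So 1·log[Pb²⁺] = 1·log(0.0273) − log Q = -1.5638 − (1.6892) = -3.2530; [Pb²⁺] = 10^(-3.2530) ≈ 0.00056 M.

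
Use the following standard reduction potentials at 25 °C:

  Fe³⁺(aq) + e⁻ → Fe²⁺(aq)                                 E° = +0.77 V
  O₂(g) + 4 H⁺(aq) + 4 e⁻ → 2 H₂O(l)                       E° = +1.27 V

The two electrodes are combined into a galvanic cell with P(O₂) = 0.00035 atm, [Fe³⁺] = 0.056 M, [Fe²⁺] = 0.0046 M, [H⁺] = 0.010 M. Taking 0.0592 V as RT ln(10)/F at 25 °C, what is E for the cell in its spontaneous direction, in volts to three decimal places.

O₂/H₂O is the cathode (higher E°), Fe³⁺/Fe²⁺ the anode: E°cell = +1.27 − (+0.77) = +0.50 V, n = 4.
Overall: O₂(g) + 4 H⁺(aq) + 4 Fe²⁺(aq) → 2 H₂O(l) + 4 Fe³⁺(aq)
Q = [Fe³⁺]^4 / (P(O₂)·[H⁺]^4·[Fe²⁺]^4); log Q = 15.798.
E = E° − (0.0592/n) log Q = +0.50 − (0.0592/4)(15.798) = +0.266 V.

+0.266 V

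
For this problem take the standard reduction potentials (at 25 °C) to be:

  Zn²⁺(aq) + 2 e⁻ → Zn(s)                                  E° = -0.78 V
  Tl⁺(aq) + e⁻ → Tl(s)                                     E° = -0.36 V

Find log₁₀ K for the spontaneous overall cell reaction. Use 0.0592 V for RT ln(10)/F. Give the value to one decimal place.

14.2

Cathode: Tl⁺/Tl; anode: Zn²⁺/Zn. E°cell = +0.42 V, n = 2.
log K = nE°cell / 0.0592 = (2)(+0.42) / 0.0592 = 14.2.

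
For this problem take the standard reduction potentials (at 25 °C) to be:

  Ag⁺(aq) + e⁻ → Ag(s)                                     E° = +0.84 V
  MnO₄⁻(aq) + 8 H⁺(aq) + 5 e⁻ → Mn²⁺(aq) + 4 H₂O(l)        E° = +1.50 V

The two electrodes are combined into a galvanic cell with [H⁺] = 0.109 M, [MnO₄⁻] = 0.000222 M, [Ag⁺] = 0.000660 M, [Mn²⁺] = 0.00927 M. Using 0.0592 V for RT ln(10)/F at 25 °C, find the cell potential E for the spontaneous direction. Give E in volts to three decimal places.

+0.738 V

MnO₄⁻/Mn²⁺ is the cathode (higher E°), Ag⁺/Ag the anode: E°cell = +1.50 − (+0.84) = +0.66 V, n = 5.
Overall: MnO₄⁻(aq) + 8 H⁺(aq) + 5 Ag(s) → Mn²⁺(aq) + 4 H₂O(l) + 5 Ag⁺(aq)
Q = [Mn²⁺]·[Ag⁺]^5 / ([MnO₄⁻]·[H⁺]^8); log Q = -6.581.
E = E° − (0.0592/n) log Q = +0.66 − (0.0592/5)(-6.581) = +0.738 V.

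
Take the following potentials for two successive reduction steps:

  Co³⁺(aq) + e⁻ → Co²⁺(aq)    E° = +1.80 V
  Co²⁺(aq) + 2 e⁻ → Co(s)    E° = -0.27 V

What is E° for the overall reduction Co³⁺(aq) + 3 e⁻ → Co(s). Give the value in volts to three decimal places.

+0.420 V

Standard free energies of sequential steps add: ΔG°₃ = ΔG°₁ + ΔG°₂, so n₃E°₃ = n₁E°₁ + n₂E°₂.
E°₃ = (1×+1.80 + 2×-0.27) / 3 = (+1.260) / 3 = +0.420 V.
E° values themselves are not directly additive — weighting by electron count is essential.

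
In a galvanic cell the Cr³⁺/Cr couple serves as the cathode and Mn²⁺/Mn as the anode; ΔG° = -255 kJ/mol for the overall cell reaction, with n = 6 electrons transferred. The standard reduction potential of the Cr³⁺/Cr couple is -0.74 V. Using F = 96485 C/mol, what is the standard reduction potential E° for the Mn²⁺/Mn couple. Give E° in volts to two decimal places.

-1.18 V

E°cell = −ΔG°/(nF) = −(-255×10³)/((6)(96485)) = +0.440 V.
Since Cr³⁺/Cr is the cathode and Mn²⁺/Mn the anode, E°cell = E°(Cr³⁺/Cr) − E°(Mn²⁺/Mn).
So E°(Mn²⁺/Mn) = E°(Cr³⁺/Cr) − E°cell = (-0.74) − (+0.440) = -1.18 V.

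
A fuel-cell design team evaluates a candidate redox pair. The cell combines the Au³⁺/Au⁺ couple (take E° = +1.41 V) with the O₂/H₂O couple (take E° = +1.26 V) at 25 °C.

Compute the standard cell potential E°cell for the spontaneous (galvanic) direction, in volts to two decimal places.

The Au³⁺/Au⁺ couple has the higher reduction potential, so it is the cathode; O₂/H₂O is oxidised at the anode.
E°cell = E°(cathode) − E°(anode) = (+1.41) − (+1.26) = +0.15 V.

+0.15 V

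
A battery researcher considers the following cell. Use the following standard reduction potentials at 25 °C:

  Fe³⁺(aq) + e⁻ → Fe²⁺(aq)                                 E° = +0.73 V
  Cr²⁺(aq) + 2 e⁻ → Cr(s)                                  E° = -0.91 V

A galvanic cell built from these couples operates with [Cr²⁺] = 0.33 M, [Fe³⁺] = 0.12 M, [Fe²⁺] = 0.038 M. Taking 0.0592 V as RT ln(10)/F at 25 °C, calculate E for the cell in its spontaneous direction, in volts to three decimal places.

+1.684 V

Fe³⁺/Fe²⁺ is the cathode (higher E°), Cr²⁺/Cr the anode: E°cell = +0.73 − (-0.91) = +1.64 V, n = 2.
Overall: 2 Fe³⁺(aq) + Cr(s) → 2 Fe²⁺(aq) + Cr²⁺(aq)
Q = [Fe²⁺]^2·[Cr²⁺] / ([Fe³⁺]^2); log Q = -1.480.
E = E° − (0.0592/n) log Q = +1.64 − (0.0592/2)(-1.480) = +1.684 V.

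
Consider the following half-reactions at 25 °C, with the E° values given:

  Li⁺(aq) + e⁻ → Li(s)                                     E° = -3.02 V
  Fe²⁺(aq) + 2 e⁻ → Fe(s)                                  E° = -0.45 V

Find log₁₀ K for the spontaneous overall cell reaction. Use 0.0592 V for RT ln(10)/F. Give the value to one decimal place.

Cathode: Fe²⁺/Fe; anode: Li⁺/Li. E°cell = +2.57 V, n = 2.
log K = nE°cell / 0.0592 = (2)(+2.57) / 0.0592 = 86.8.

86.8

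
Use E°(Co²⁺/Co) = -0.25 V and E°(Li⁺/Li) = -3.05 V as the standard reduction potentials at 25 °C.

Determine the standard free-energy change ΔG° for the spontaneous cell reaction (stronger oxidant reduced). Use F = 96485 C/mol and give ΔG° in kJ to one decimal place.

-540.3 kJ

Co²⁺/Co (E° = -0.25 V) is the cathode; Li⁺/Li (E° = -3.05 V) is the anode, so E°cell = +2.80 V.
Balancing electrons gives n = 2 (lcm of 2 and 1).
ΔG° = −nFE° = −(2)(96485)(+2.80) = -540,316 J = -540.3 kJ.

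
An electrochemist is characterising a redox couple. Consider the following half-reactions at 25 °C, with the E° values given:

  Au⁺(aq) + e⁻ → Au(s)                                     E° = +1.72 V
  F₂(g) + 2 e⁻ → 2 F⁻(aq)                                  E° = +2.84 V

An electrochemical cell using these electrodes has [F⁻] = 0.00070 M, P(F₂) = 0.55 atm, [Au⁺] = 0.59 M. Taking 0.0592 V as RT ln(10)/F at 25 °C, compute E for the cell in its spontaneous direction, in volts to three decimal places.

+1.313 V

F₂/F⁻ is the cathode (higher E°), Au⁺/Au the anode: E°cell = +2.84 − (+1.72) = +1.12 V, n = 2.
Overall: F₂(g) + 2 Au(s) → 2 F⁻(aq) + 2 Au⁺(aq)
Q = [F⁻]^2·[Au⁺]^2 / (P(F₂)); log Q = -6.508.
E = E° − (0.0592/n) log Q = +1.12 − (0.0592/2)(-6.508) = +1.313 V.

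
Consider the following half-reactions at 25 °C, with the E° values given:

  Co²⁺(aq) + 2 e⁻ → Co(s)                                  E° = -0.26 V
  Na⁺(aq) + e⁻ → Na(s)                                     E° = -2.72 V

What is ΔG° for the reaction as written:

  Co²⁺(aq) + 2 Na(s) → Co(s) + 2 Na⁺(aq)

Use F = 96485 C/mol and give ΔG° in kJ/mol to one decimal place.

As written, Co²⁺/Co is reduced (cathode) and Na⁺/Na is oxidised (anode), so E°cell = (-0.26) − (-2.72) = +2.46 V.
Balancing electrons gives n = 2.
ΔG° = −nFE° = −(2)(96485)(+2.46) = -474,706 J = -474.7 kJ/mol.

-474.7 kJ/mol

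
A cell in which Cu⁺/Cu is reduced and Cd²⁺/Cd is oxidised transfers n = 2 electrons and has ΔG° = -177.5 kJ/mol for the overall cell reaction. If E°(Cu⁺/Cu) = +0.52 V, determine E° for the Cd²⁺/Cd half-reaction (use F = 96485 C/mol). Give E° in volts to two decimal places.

E°cell = −ΔG°/(nF) = −(-177.5×10³)/((2)(96485)) = +0.920 V.
Since Cu⁺/Cu is the cathode and Cd²⁺/Cd the anode, E°cell = E°(Cu⁺/Cu) − E°(Cd²⁺/Cd).
So E°(Cd²⁺/Cd) = E°(Cu⁺/Cu) − E°cell = (+0.52) − (+0.920) = -0.40 V.

-0.40 V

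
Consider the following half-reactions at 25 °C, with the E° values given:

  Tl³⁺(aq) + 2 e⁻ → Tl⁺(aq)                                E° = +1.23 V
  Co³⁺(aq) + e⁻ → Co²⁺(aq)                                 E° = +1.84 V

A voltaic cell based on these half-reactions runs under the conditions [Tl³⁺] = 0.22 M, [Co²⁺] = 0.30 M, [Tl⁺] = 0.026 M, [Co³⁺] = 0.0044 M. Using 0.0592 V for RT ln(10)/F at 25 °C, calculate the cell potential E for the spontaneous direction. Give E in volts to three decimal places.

Co³⁺/Co²⁺ is the cathode (higher E°), Tl³⁺/Tl⁺ the anode: E°cell = +1.84 − (+1.23) = +0.61 V, n = 2.
Overall: 2 Co³⁺(aq) + Tl⁺(aq) → 2 Co²⁺(aq) + Tl³⁺(aq)
Q = [Co²⁺]^2·[Tl³⁺] / ([Co³⁺]^2·[Tl⁺]); log Q = 4.595.
E = E° − (0.0592/n) log Q = +0.61 − (0.0592/2)(4.595) = +0.474 V.

+0.474 V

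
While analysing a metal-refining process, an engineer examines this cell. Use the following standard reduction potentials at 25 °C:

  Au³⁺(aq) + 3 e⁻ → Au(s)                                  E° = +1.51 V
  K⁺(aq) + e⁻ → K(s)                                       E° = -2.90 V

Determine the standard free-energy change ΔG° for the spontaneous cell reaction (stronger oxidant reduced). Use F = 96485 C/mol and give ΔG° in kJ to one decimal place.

-1276.5 kJ

Au³⁺/Au (E° = +1.51 V) is the cathode; K⁺/K (E° = -2.90 V) is the anode, so E°cell = +4.41 V.
Balancing electrons gives n = 3 (lcm of 3 and 1).
ΔG° = −nFE° = −(3)(96485)(+4.41) = -1,276,497 J = -1276.5 kJ.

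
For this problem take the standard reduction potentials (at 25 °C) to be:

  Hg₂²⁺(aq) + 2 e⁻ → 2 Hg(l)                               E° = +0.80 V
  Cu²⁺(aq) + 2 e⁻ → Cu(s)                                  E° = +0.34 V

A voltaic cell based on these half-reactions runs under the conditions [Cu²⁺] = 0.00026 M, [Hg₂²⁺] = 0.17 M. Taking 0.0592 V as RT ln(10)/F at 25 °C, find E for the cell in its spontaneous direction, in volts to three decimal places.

+0.543 V

Hg₂²⁺/Hg is the cathode (higher E°), Cu²⁺/Cu the anode: E°cell = +0.80 − (+0.34) = +0.46 V, n = 2.
Overall: Hg₂²⁺(aq) + Cu(s) → 2 Hg(l) + Cu²⁺(aq)
Q = [Cu²⁺] / ([Hg₂²⁺]); log Q = -2.815.
E = E° − (0.0592/n) log Q = +0.46 − (0.0592/2)(-2.815) = +0.543 V.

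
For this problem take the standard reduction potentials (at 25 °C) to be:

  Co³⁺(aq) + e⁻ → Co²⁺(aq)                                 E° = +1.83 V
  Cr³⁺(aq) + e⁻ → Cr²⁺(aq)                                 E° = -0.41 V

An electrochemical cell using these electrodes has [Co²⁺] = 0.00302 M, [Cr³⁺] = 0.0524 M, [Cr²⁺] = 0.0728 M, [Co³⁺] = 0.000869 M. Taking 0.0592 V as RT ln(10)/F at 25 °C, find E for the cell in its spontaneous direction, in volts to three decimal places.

+2.216 V

Co³⁺/Co²⁺ is the cathode (higher E°), Cr³⁺/Cr²⁺ the anode: E°cell = +1.83 − (-0.41) = +2.24 V, n = 1.
Overall: Co³⁺(aq) + Cr²⁺(aq) → Co²⁺(aq) + Cr³⁺(aq)
Q = [Co²⁺]·[Cr³⁺] / ([Co³⁺]·[Cr²⁺]); log Q = 0.398.
E = E° − (0.0592/n) log Q = +2.24 − (0.0592/1)(0.398) = +2.216 V.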